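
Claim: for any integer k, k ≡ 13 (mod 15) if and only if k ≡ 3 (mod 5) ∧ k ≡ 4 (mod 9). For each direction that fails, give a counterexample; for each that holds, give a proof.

(⟸) If k ≡ 3 (mod 5) and k ≡ 4 (mod 9), then by the Chinese remainder theorem k ≡ 13 (mod 45). Since 13 ≡ 13 (mod 15) and 15 ∣ 45, we get k ≡ 13 (mod 15).

(⟹) This fails: k = 43 gives 43 ≡ 13 (mod 15) but 43 ≡ 7 (mod 9), so the conjunction on the right does not hold.

Not equivalent: only (⇐) holds.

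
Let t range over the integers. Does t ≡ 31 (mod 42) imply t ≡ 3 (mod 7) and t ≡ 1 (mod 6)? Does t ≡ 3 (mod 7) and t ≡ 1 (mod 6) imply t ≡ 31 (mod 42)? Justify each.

Equivalent; both directions hold.

Forward direction. Suppose t ≡ 31 (mod 42); write t = 42j + 31. Since 7 ∣ 42, reducing mod 7 gives t ≡ 31 ≡ 3 (mod 7); since 6 ∣ 42, reducing mod 6 gives t ≡ 31 ≡ 1 (mod 6).

Converse. If t ≡ 3 (mod 7) and t ≡ 1 (mod 6), then by the Chinese remainder theorem t ≡ 31 (mod 42). This is exactly t ≡ 31 (mod 42).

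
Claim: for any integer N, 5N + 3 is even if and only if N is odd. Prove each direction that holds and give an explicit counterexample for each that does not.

(⇒) Suppose 5N + 3 is even. Since 5 is odd, 5N and N have the same parity, so 5N + 3 ≡ N + 3 (mod 2). As 3 is odd, 5N + 3 is even exactly when N is odd. Thus N is odd.

(⇐) Conversely, suppose N is odd; write N = 2j + 1. Then 5N + 3 = 5·(2j + 1) + 3 = 2·5j + 8, which is even.

Both directions hold; the statement is true.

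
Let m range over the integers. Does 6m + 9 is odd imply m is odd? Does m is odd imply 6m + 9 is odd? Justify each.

[⇒] This fails: take m = 0. Then 6m + 9 = 9, which is odd, yet m = 0 is even, not odd.

[⇐] Suppose m is odd. Since 6 is even, 6m is even for every m, so 6m + 9 has the same parity as 9, which is odd. Hence 6m + 9 is odd.

Only the reverse direction holds.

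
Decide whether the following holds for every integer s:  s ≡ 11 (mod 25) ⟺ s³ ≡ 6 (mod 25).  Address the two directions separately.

Equivalent; both directions hold.

[⇐] Suppose s³ ≡ 6 (mod 25). The only residue r in {0, …, 24} with r³ ≡ 6 (mod 25) is r = 11, so s ≡ 11 (mod 25).

[⇒] Suppose s ≡ 11 (mod 25). Write s = 25j + 11. Then (25j + 11)³ = 15625j³ + 20625j² + 9075j + 1331 = 25(625j³ + 825j² + 363j + 53) + 6, so s³ ≡ 6 (mod 25).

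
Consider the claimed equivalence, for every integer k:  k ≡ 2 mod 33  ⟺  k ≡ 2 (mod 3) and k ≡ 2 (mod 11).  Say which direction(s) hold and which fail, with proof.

The biconditional holds.

Forward direction. Suppose k ≡ 2 (mod 33); write k = 33j + 2. Since 3 ∣ 33, reducing mod 3 gives k ≡ 2 (mod 3); since 11 ∣ 33, reducing mod 11 gives k ≡ 2 (mod 11).

Converse. If k ≡ 2 (mod 3) and k ≡ 2 (mod 11), then by the Chinese remainder theorem k ≡ 2 (mod 33). This is exactly k ≡ 2 (mod 33).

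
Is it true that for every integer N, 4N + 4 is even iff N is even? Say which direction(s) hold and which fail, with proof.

(⇒) This fails: take N = 7. Then 4N + 4 = 32, which is even, yet N = 7 is odd, not even.

(⇐) Suppose N is even. Since 4 is even, 4N is even for every N, so 4N + 4 has the same parity as 4, which is even. Hence 4N + 4 is even.

(⇒) fails; (⇐) holds.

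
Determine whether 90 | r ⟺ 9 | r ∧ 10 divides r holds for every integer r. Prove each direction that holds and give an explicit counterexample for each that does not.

Both directions hold.

(⟹) If 90 ∣ r, write r = 90q. Since 90 = 10·9, r = 9·(10q), so 9 ∣ r; and since 90 = 9·10, r = 10·(9q), so 10 ∣ r.

(⟸) Suppose 9 ∣ r and 10 ∣ r. Any common multiple of 9 and 10 is a multiple of their lcm; here gcd(9, 10) = 1, so lcm(9, 10) = 9·10 = 90, so 90 ∣ r.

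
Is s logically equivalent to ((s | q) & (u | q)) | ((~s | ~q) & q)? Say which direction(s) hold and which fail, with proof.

(→) This fails. Under s = T, q = F, u = F, the left side is true but the right side is false.

(←) This fails. Under s = F, q = T, u = F, the left side is false but the right side is true.

Neither implication holds.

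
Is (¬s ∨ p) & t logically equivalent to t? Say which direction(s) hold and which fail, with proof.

(⟹) Assume the antecedent. If p is true, the antecedent forces (p = T, s = F, t = T) or (p = T, s = T, t = T), and t holds there. If p is false, the antecedent forces (p = F, s = F, t = T), and t holds there. Either way t holds.

(⟸) This fails. Under p = F, s = T, t = T, the left side is false but the right side is true.

Only the forward implication holds.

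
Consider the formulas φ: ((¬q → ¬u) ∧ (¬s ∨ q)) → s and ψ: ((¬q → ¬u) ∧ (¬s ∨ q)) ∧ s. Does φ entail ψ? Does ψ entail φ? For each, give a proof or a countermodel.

Only the converse holds.

Forward direction. This fails. Under q = F, u = T, s = F, the left side is true but the right side is false.

Converse. Assume the antecedent. If q is true, the antecedent forces (q = T, u = F, s = T) or (q = T, u = T, s = T), and ((¬q → ¬u) ∧ (¬s ∨ q)) → s holds there. If q is false, the antecedent cannot hold. Either way ((¬q → ¬u) ∧ (¬s ∨ q)) → s holds.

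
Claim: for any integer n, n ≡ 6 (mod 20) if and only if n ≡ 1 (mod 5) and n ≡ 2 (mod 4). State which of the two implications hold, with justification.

[⇒] Suppose n ≡ 6 (mod 20); write n = 20j + 6. Since 5 ∣ 20, reducing mod 5 gives n ≡ 6 ≡ 1 (mod 5); since 4 ∣ 20, reducing mod 4 gives n ≡ 6 ≡ 2 (mod 4).

[⇐] Conversely, if n ≡ 1 (mod 5) and n ≡ 2 (mod 4), then by the Chinese remainder theorem n ≡ 6 (mod 20). This is exactly n ≡ 6 (mod 20).

Equivalent; both directions hold.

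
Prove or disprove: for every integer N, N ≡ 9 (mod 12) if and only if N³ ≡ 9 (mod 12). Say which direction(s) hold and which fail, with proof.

Both directions hold; the statement is true.

(⇒) Suppose N ≡ 9 (mod 12). Write N = 12j + 9. Then (12j + 9)³ = 1728j³ + 3888j² + 2916j + 729 = 12(144j³ + 324j² + 243j + 60) + 9, so N³ ≡ 9 (mod 12).

(⇐) For the converse, argue contrapositively. If N ≢ 9 (mod 12), then N is congruent to one of 0, 1, 2, 3, 4, 5, 6, 7, 8, 10, 11 modulo 12, and these give N³ ≡ 0, 1, 8, 3, 4, 5, 0, 7, 8, 4, 11 respectively — never 9.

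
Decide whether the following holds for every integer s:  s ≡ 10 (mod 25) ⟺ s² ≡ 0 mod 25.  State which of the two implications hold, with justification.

Forward direction. Suppose s ≡ 10 (mod 25). Write s = 25j + 10. Then (25j + 10)² = 625j² + 500j + 100 = 25(25j² + 20j + 4) + 0, so s² ≡ 0 (mod 25).

Converse. This fails: take s = 0. Then 0² = 0 ≡ 0 (mod 25), yet 0 ≡ 0 (mod 25), not 10.

The forward direction holds; the converse fails.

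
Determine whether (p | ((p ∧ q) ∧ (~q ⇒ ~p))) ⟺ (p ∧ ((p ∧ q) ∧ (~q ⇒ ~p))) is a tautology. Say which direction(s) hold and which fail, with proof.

(⇒) This fails. Under p = T, q = F, the left side is true but the right side is false.

(⇐) Assume the antecedent. If p is true, p | ((p ∧ q) ∧ (~q ⇒ ~p)) reduces to true regardless of the other variables. If p is false, the antecedent cannot hold. Either way p | ((p ∧ q) ∧ (~q ⇒ ~p)) holds.

Only the converse holds.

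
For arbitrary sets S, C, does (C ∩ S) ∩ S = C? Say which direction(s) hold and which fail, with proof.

Only the forward inclusion holds.

(⟸) This inclusion fails. Take S = ∅, C = {1}; then 1 ∈ C but 1 ∉ (C ∩ S) ∩ S.

(⟹) Let x ∈ (C ∩ S) ∩ S. Then x ∈ S ∩ C, from which x ∈ C.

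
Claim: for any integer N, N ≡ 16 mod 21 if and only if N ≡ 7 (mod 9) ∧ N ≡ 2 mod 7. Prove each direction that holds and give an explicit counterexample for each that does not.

(⇐) If N ≡ 7 (mod 9) and N ≡ 2 (mod 7), then by the Chinese remainder theorem N ≡ 16 (mod 63). Since 16 ≡ 16 (mod 21) and 21 ∣ 63, we get N ≡ 16 (mod 21).

(⇒) This fails: N = 58 gives 58 ≡ 16 (mod 21) but 58 ≡ 4 (mod 9), so the conjunction on the right does not hold.

(⇒) fails; (⇐) holds.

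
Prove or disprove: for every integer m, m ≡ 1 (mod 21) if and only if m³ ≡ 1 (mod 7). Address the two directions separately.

(⟹) Suppose m ≡ 1 (mod 21). Then m³ ≡ 1³ = 1 (mod 21), and since 7 ∣ 21, also m³ ≡ 1 (mod 7).

(⟸) This fails: take m = 2. Then 2³ = 8 ≡ 1 (mod 7), yet 2 ≡ 2 (mod 21), not 1.

Not equivalent: only (⇒) holds.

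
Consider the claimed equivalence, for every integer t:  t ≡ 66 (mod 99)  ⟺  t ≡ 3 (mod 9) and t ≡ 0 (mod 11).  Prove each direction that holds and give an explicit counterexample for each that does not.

[⇒] Suppose t ≡ 66 (mod 99); write t = 99j + 66. Since 9 ∣ 99, reducing mod 9 gives t ≡ 66 ≡ 3 (mod 9); since 11 ∣ 99, reducing mod 11 gives t ≡ 66 ≡ 0 (mod 11).

[⇐] Conversely, if t ≡ 3 (mod 9) and t ≡ 0 (mod 11), then by the Chinese remainder theorem t ≡ 66 (mod 99). This is exactly t ≡ 66 (mod 99).

Equivalent; both directions hold.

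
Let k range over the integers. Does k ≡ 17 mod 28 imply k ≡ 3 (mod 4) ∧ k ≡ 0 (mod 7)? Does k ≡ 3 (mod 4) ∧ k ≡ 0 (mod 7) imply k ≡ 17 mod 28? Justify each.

Neither implication holds.

Forward direction. This fails: k = 17 gives 17 ≡ 17 (mod 28) but 17 ≡ 1 (mod 4), so the conjunction on the right does not hold.

Converse. This fails: k = 7 satisfies both congruences on the right (7 ≡ 3 mod 4 and 7 ≡ 0 mod 7) yet 7 ≡ 7 (mod 28), not 17.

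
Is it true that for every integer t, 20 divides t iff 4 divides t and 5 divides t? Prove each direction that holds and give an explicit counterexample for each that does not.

Both implications hold.

(⟹) If 20 ∣ t, write t = 20q. Since 20 = 5·4, t = 4·(5q), so 4 ∣ t; and since 20 = 4·5, t = 5·(4q), so 5 ∣ t.

(⟸) Suppose 4 ∣ t and 5 ∣ t. Any common multiple of 4 and 5 is a multiple of their lcm; here gcd(4, 5) = 1, so lcm(4, 5) = 4·5 = 20, so 20 ∣ t.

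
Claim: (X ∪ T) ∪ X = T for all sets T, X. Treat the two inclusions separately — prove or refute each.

(⊆) fails; (⊇) holds.

(⟸) Let x ∈ T. Then either x ∈ T and x ∉ X; or x ∈ T ∩ X. In each case x ∈ (X ∪ T) ∪ X, so T ⊆ (X ∪ T) ∪ X.

(⟹) This inclusion fails. Take T = ∅, X = {1}; then 1 ∈ (X ∪ T) ∪ X but 1 ∉ T.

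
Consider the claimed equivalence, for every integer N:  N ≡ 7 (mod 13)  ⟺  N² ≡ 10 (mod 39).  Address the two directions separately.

(⇒) This fails: take N = 33. Then 33 ≡ 7 (mod 13), but 33² = 1089 ≡ 36 (mod 39), not 10.

(⇐) This fails: take N = 19. Then 19² = 361 ≡ 10 (mod 39), yet 19 ≡ 6 (mod 13), not 7.

Neither implication holds.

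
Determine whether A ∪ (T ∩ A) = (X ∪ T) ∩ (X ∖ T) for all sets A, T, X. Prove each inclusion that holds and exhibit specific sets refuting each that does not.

Forward inclusion. This inclusion fails. Take A = {1}, T = ∅, X = ∅; then 1 ∈ A ∪ (T ∩ A) but 1 ∉ (X ∪ T) ∩ (X ∖ T).

Reverse inclusion. This inclusion fails. Take A = ∅, T = ∅, X = {1}; then 1 ∈ (X ∪ T) ∩ (X ∖ T) but 1 ∉ A ∪ (T ∩ A).

Neither inclusion holds.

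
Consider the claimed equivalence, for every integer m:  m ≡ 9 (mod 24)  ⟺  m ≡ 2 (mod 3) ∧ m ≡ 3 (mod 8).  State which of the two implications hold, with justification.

Neither direction holds.

(→) This fails: m = 9 gives 9 ≡ 9 (mod 24) but 9 ≡ 0 (mod 3), so the conjunction on the right does not hold.

(←) This fails: m = 11 satisfies both congruences on the right (11 ≡ 2 mod 3 and 11 ≡ 3 mod 8) yet 11 ≡ 11 (mod 24), not 9.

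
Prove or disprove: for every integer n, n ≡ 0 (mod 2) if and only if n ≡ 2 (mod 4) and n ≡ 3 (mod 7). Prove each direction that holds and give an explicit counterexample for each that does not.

The forward direction fails; the converse holds.

(⟹) This fails: n = 0 gives 0 ≡ 0 (mod 2) but 0 ≡ 0 (mod 4), so the conjunction on the right does not hold.

(⟸) Conversely, if n ≡ 2 (mod 4) and n ≡ 3 (mod 7), then by the Chinese remainder theorem n ≡ 10 (mod 28). Since 10 ≡ 0 (mod 2) and 2 ∣ 28, we get n ≡ 0 (mod 2).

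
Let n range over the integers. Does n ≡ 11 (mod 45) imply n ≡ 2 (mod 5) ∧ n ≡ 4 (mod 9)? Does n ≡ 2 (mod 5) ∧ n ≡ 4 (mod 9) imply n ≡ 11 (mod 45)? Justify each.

[⇒] This fails: n = 11 gives 11 ≡ 11 (mod 45) but 11 ≡ 1 (mod 5), so the conjunction on the right does not hold.

[⇐] This fails: n = 22 satisfies both congruences on the right (22 ≡ 2 mod 5 and 22 ≡ 4 mod 9) yet 22 ≡ 22 (mod 45), not 11.

Both directions fail.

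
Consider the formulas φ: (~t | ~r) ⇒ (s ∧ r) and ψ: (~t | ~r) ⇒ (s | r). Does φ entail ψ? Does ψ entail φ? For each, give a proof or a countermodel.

Only the forward implication holds.

Forward direction. Assume the antecedent. If t is true, the antecedent forces (t = T, r = T, s = F) or (t = T, r = T, s = T), and (~t | ~r) ⇒ (s | r) holds there. If t is false, the antecedent forces (t = F, r = T, s = T), and (~t | ~r) ⇒ (s | r) holds there. Either way (~t | ~r) ⇒ (s | r) holds.

Converse. This fails. Under t = F, r = T, s = F, the left side is false but the right side is true.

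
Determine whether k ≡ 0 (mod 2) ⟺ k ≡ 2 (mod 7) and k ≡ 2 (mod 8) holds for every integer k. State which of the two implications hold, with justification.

Only the reverse direction holds.

(⇒) This fails: k = 0 gives 0 ≡ 0 (mod 2) but 0 ≡ 0 (mod 7), so the conjunction on the right does not hold.

(⇐) Conversely, if k ≡ 2 (mod 7) and k ≡ 2 (mod 8), then by the Chinese remainder theorem k ≡ 2 (mod 56). Since 2 ≡ 0 (mod 2) and 2 ∣ 56, we get k ≡ 0 (mod 2).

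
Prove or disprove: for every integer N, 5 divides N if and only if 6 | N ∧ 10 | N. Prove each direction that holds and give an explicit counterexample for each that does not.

(⇐) Suppose 6 ∣ N and 10 ∣ N. Any common multiple of 6 and 10 is a multiple of their lcm; here lcm(6, 10) = 6·10/gcd(6, 10) = 60/2 = 30, so 30 ∣ N. Since 5 ∣ 30, it follows that 5 ∣ N.

(⇒) This fails: take N = 5. Certainly 5 ∣ 5, but 6 ∤ 5.

Not equivalent: only (⇐) holds.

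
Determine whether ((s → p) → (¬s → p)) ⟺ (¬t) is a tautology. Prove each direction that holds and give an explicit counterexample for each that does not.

(→) This fails. Under p = T, s = F, t = T, the left side is true but the right side is false.

(←) This fails. Under p = F, s = F, t = F, the left side is false but the right side is true.

Neither direction holds.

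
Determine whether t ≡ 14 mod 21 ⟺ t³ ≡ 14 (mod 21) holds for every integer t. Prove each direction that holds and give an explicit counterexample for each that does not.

Both implications hold.

(→) Suppose t ≡ 14 mod 21. Write t = 21j + 14. Then (21j + 14)³ = 9261j³ + 18522j² + 12348j + 2744 = 21(441j³ + 882j² + 588j + 130) + 14, so t³ ≡ 14 (mod 21).

(←) Conversely, suppose t³ ≡ 14 (mod 21). The only residue r in {0, …, 20} with r³ ≡ 14 (mod 21) is r = 14, so t ≡ 14 (mod 21).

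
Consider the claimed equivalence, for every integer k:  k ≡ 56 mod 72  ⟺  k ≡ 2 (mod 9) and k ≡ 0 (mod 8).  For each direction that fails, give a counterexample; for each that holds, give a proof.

Converse. If k ≡ 2 (mod 9) and k ≡ 0 (mod 8), then by the Chinese remainder theorem k ≡ 56 (mod 72). This is exactly k ≡ 56 (mod 72).

Forward direction. Suppose k ≡ 56 (mod 72); write k = 72j + 56. Since 9 ∣ 72, reducing mod 9 gives k ≡ 56 ≡ 2 (mod 9); since 8 ∣ 72, reducing mod 8 gives k ≡ 56 ≡ 0 (mod 8).

Both directions hold; the statement is true.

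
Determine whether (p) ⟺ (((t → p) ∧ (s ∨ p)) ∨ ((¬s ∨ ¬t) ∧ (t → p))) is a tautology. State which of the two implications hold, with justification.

(⟹) Assume the antecedent. If t is true, the antecedent forces (t = T, p = T, s = F) or (t = T, p = T, s = T), and the consequent holds there. If t is false, the consequent reduces to true regardless of the other variables. Either way the consequent holds.

(⟸) This fails. Under t = F, p = F, s = F, the left side is false but the right side is true.

Only the forward implication holds.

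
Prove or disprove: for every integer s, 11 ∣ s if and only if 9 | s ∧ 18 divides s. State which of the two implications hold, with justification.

(⟹) This fails: take s = 11. Certainly 11 ∣ 11, but 9 ∤ 11.

(⟸) This fails: take s = 18. Both 9 ∣ 18 and 18 ∣ 18, yet 18 is not a multiple of 11 (since 18 = 1·11 + 7), so 11 ∤ 18.

Both directions fail.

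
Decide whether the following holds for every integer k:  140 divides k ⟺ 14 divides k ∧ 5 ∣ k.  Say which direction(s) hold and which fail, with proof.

The forward direction holds; the converse fails.

(⇒) If 140 ∣ k, write k = 140q. Since 140 = 10·14, k = 14·(10q), so 14 ∣ k; and since 140 = 28·5, k = 5·(28q), so 5 ∣ k.

(⇐) This fails: take k = 70. Both 14 ∣ 70 and 5 ∣ 70, yet 70 is not a multiple of 140 (since 70 = 0·140 + 70), so 140 ∤ 70.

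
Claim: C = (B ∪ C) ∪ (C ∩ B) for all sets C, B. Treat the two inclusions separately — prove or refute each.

(⊇) This inclusion fails. Take C = ∅, B = {1}; then 1 ∈ (B ∪ C) ∪ (C ∩ B) but 1 ∉ C.

(⊆) Let x ∈ C. Then either x ∈ C and x ∉ B; or x ∈ C ∩ B. In each case x ∈ (B ∪ C) ∪ (C ∩ B), so C ⊆ (B ∪ C) ∪ (C ∩ B).

The sets are not equal: only the forward inclusion holds.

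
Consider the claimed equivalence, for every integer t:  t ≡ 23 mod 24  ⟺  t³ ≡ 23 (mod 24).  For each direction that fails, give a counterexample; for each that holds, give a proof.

Equivalent; both directions hold.

Forward direction. Suppose t ≡ 23 mod 24. Write t = 24j + 23. Then (24j + 23)³ = 13824j³ + 39744j² + 38088j + 12167 = 24(576j³ + 1656j² + 1587j + 506) + 23, so t³ ≡ 23 (mod 24).

Converse. Suppose t³ ≡ 23 (mod 24). The only residue r in {0, …, 23} with r³ ≡ 23 (mod 24) is r = 23, so t ≡ 23 (mod 24).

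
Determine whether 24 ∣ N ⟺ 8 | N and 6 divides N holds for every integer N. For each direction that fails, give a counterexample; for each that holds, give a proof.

Both directions hold; the statement is true.

Forward direction. If 24 ∣ N, write N = 24q. Since 24 = 3·8, N = 8·(3q), so 8 ∣ N; and since 24 = 4·6, N = 6·(4q), so 6 ∣ N.

Converse. Suppose 8 ∣ N and 6 ∣ N. Any common multiple of 8 and 6 is a multiple of their lcm; here lcm(8, 6) = 8·6/gcd(8, 6) = 48/2 = 24, so 24 ∣ N.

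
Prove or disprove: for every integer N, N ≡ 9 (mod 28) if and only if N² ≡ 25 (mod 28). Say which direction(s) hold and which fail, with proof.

The forward direction holds; the converse fails.

Converse. This fails: take N = 5. Then 5² = 25 ≡ 25 (mod 28), yet 5 ≡ 5 (mod 28), not 9.

Forward direction. Suppose N ≡ 9 (mod 28). Write N = 28j + 9. Then (28j + 9)² = 784j² + 504j + 81 = 28(28j² + 18j + 2) + 25, so N² ≡ 25 (mod 28).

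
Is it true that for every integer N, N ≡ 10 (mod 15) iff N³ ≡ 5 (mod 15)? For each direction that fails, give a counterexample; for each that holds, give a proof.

[⇒] This fails: take N = 10. Then 10 ≡ 10 (mod 15), but 10³ = 1000 ≡ 10 (mod 15), not 5.

[⇐] This fails: take N = 5. Then 5³ = 125 ≡ 5 (mod 15), yet 5 ≡ 5 (mod 15), not 10.

Neither implication holds.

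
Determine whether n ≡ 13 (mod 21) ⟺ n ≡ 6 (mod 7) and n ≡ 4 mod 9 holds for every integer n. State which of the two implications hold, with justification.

(⇐) If n ≡ 6 (mod 7) and n ≡ 4 (mod 9), then by the Chinese remainder theorem n ≡ 13 (mod 63). Since 13 ≡ 13 (mod 21) and 21 ∣ 63, we get n ≡ 13 (mod 21).

(⇒) This fails: n = 34 gives 34 ≡ 13 (mod 21) but 34 ≡ 7 (mod 9), so the conjunction on the right does not hold.

Only the reverse direction holds.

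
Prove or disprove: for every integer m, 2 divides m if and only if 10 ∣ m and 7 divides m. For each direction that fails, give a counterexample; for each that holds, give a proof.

Not equivalent: only (⇐) holds.

[⇐] Suppose 10 ∣ m and 7 ∣ m. Any common multiple of 10 and 7 is a multiple of their lcm; here gcd(10, 7) = 1, so lcm(10, 7) = 10·7 = 70, so 70 ∣ m. Since 2 ∣ 70, it follows that 2 ∣ m.

[⇒] This fails: take m = 2. Certainly 2 ∣ 2, but 10 ∤ 2.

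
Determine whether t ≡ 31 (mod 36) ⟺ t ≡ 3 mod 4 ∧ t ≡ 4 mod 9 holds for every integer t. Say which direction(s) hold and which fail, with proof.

(←) If t ≡ 3 (mod 4) and t ≡ 4 (mod 9), then by the Chinese remainder theorem t ≡ 31 (mod 36). This is exactly t ≡ 31 (mod 36).

(→) Suppose t ≡ 31 (mod 36); write t = 36j + 31. Since 4 ∣ 36, reducing mod 4 gives t ≡ 31 ≡ 3 (mod 4); since 9 ∣ 36, reducing mod 9 gives t ≡ 31 ≡ 4 (mod 9).

The biconditional holds.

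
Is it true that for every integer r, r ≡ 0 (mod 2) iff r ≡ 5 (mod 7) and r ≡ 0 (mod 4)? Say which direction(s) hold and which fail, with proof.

(→) This fails: r = 0 gives 0 ≡ 0 (mod 2) but 0 ≡ 0 (mod 7), so the conjunction on the right does not hold.

(←) Conversely, if r ≡ 5 (mod 7) and r ≡ 0 (mod 4), then by the Chinese remainder theorem r ≡ 12 (mod 28). Since 12 ≡ 0 (mod 2) and 2 ∣ 28, we get r ≡ 0 (mod 2).

Only the converse holds.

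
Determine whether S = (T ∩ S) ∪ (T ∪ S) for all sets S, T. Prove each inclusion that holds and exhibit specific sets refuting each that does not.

(⟹) Let x ∈ S. Then either x ∈ S and x ∉ T; or x ∈ S ∩ T. In each case x ∈ (T ∩ S) ∪ (T ∪ S), so S ⊆ (T ∩ S) ∪ (T ∪ S).

(⟸) This inclusion fails. Take S = ∅, T = {1}; then 1 ∈ (T ∩ S) ∪ (T ∪ S) but 1 ∉ S.

The sets are not equal: only the forward inclusion holds.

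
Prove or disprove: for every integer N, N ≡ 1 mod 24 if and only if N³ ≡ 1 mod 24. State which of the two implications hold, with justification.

The biconditional holds.

(⟹) Suppose N ≡ 1 mod 24. Write N = 24j + 1. Then (24j + 1)³ = 13824j³ + 1728j² + 72j + 1 = 24(576j³ + 72j² + 3j) + 1, so N³ ≡ 1 (mod 24).

(⟸) Conversely, suppose N³ ≡ 1 (mod 24). The only residue r in {0, …, 23} with r³ ≡ 1 (mod 24) is r = 1, so N ≡ 1 (mod 24).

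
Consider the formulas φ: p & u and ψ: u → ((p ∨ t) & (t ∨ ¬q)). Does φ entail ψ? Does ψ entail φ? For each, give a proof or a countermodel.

Forward direction. This fails. Under t = F, q = T, p = T, u = T, the left side is true but the right side is false.

Converse. This fails. Under t = F, q = F, p = F, u = F, the left side is false but the right side is true.

Both directions fail.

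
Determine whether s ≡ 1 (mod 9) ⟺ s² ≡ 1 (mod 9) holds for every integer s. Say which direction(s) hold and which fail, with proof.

(⇒) holds; (⇐) fails.

[⇒] Suppose s ≡ 1 (mod 9). Write s = 9j + 1. Then (9j + 1)² = 81j² + 18j + 1 = 9(9j² + 2j) + 1, so s² ≡ 1 (mod 9).

[⇐] This fails: take s = 8. Then 8² = 64 ≡ 1 (mod 9), yet 8 ≡ 8 (mod 9), not 1.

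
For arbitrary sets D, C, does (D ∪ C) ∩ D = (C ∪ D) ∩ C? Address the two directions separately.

(⟹) This inclusion fails. Take D = {1}, C = ∅; then 1 ∈ (D ∪ C) ∩ D but 1 ∉ (C ∪ D) ∩ C.

(⟸) This inclusion fails. Take D = ∅, C = {1}; then 1 ∈ (C ∪ D) ∩ C but 1 ∉ (D ∪ C) ∩ D.

Neither inclusion holds.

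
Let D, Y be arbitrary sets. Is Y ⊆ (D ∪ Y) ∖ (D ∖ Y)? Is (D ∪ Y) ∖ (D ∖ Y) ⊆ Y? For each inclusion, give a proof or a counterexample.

Both inclusions hold; the sets are equal.

(⊆) Let x ∈ Y. Then either x ∈ Y and x ∉ D; or x ∈ D ∩ Y. In each case x ∈ (D ∪ Y) ∖ (D ∖ Y), so Y ⊆ (D ∪ Y) ∖ (D ∖ Y).

(⊇) Let x ∈ (D ∪ Y) ∖ (D ∖ Y). Then either x ∈ Y and x ∉ D; or x ∈ D ∩ Y. In each case x ∈ Y, so (D ∪ Y) ∖ (D ∖ Y) ⊆ Y.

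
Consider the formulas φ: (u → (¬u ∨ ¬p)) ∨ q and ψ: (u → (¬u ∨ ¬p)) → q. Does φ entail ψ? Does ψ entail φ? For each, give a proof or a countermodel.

[⇒] This fails. Under q = F, u = F, p = F, the left side is true but the right side is false.

[⇐] This fails. Under q = F, u = T, p = T, the left side is false but the right side is true.

Both directions fail.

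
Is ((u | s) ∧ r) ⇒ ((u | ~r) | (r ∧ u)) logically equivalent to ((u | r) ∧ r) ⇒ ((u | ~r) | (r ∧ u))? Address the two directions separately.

[⇒] This fails. Under r = T, s = F, u = F, the left side is true but the right side is false.

[⇐] Assume the antecedent. If r is true, the antecedent forces (r = T, s = F, u = T) or (r = T, s = T, u = T), and the consequent holds there. If r is false, the consequent reduces to true regardless of the other variables. Either way the consequent holds.

Not equivalent: only (⇐) holds.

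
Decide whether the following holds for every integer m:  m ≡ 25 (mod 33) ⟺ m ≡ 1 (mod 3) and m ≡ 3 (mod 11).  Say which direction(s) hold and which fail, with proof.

[⇐] If m ≡ 1 (mod 3) and m ≡ 3 (mod 11), then by the Chinese remainder theorem m ≡ 25 (mod 33). This is exactly m ≡ 25 (mod 33).

[⇒] Suppose m ≡ 25 (mod 33); write m = 33j + 25. Since 3 ∣ 33, reducing mod 3 gives m ≡ 25 ≡ 1 (mod 3); since 11 ∣ 33, reducing mod 11 gives m ≡ 25 ≡ 3 (mod 11).

Both directions hold.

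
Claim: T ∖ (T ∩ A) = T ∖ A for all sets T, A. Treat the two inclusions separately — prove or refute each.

(⟹) Let x ∈ T ∖ (T ∩ A). Then x ∈ T and x ∉ A, from which x ∈ T ∖ A.

(⟸) Let x ∈ T ∖ A. Then x ∈ T and x ∉ A, from which x ∈ T ∖ (T ∩ A).

Both inclusions hold.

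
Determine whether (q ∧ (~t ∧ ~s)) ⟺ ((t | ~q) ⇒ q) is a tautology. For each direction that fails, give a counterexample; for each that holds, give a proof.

Only the forward implication holds.

(→) Assume the antecedent. If q is true, (t | ~q) ⇒ q reduces to true regardless of the other variables. If q is false, the antecedent cannot hold. Either way (t | ~q) ⇒ q holds.

(←) This fails. Under q = T, s = T, t = F, the left side is false but the right side is true.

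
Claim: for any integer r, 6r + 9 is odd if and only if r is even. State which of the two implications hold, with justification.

(⇒) fails; (⇐) holds.

[⇒] This fails: take r = 5. Then 6r + 9 = 39, which is odd, yet r = 5 is odd, not even.

[⇐] Suppose r is even. Since 6 is even, 6r is even for every r, so 6r + 9 has the same parity as 9, which is odd. Hence 6r + 9 is odd.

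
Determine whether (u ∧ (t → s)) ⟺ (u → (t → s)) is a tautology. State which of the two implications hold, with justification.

(→) Assume the antecedent. If s is true, u → (t → s) reduces to true regardless of the other variables. If s is false, the antecedent forces (s = F, u = T, t = F), and u → (t → s) holds there. Either way u → (t → s) holds.

(←) This fails. Under s = F, u = F, t = F, the left side is false but the right side is true.

Only the forward direction holds.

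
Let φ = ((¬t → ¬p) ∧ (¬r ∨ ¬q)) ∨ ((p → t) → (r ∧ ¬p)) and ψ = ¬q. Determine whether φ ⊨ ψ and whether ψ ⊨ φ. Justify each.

(⇐) Assume the antecedent. If q is true, the antecedent cannot hold. If q is false, the consequent reduces to true regardless of the other variables. Either way the consequent holds.

(⇒) This fails. Under p = F, q = T, t = F, r = F, the left side is true but the right side is false.

Only the reverse direction holds.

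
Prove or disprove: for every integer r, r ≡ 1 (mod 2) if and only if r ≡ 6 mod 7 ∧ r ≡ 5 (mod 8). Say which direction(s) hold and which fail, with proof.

[⇒] This fails: r = 1 gives 1 ≡ 1 (mod 2) but 1 ≡ 1 (mod 7), so the conjunction on the right does not hold.

[⇐] Conversely, if r ≡ 6 (mod 7) and r ≡ 5 (mod 8), then by the Chinese remainder theorem r ≡ 13 (mod 56). Since 13 ≡ 1 (mod 2) and 2 ∣ 56, we get r ≡ 1 (mod 2).

Not equivalent: only (⇐) holds.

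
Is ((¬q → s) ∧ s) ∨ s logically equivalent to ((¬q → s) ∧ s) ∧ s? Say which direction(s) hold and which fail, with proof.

(⟹) Assume the antecedent. If q is true, the antecedent forces (q = T, s = T), and ((¬q → s) ∧ s) ∧ s holds there. If q is false, the antecedent forces (q = F, s = T), and ((¬q → s) ∧ s) ∧ s holds there. Either way ((¬q → s) ∧ s) ∧ s holds.

(⟸) Assume the antecedent. If q is true, the antecedent forces (q = T, s = T), and ((¬q → s) ∧ s) ∨ s holds there. If q is false, the antecedent forces (q = F, s = T), and ((¬q → s) ∧ s) ∨ s holds there. Either way ((¬q → s) ∧ s) ∨ s holds.

The biconditional holds.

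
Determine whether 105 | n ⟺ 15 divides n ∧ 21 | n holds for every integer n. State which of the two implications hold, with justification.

Both directions hold.

(→) If 105 ∣ n, write n = 105q. Since 105 = 7·15, n = 15·(7q), so 15 ∣ n; and since 105 = 5·21, n = 21·(5q), so 21 ∣ n.

(←) Suppose 15 ∣ n and 21 ∣ n. Any common multiple of 15 and 21 is a multiple of their lcm; here lcm(15, 21) = 15·21/gcd(15, 21) = 315/3 = 105, so 105 ∣ n.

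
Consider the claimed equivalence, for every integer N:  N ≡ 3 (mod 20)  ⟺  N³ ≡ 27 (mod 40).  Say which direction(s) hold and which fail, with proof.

(⇒) fails; (⇐) holds.

(⟹) This fails: take N = 23. Then 23 ≡ 3 (mod 20), but 23³ = 12167 ≡ 7 (mod 40), not 27.

(⟸) Conversely, the residues r modulo 40 with r³ ≡ 27 (mod 40) are exactly {3}, and each is ≡ 3 (mod 20).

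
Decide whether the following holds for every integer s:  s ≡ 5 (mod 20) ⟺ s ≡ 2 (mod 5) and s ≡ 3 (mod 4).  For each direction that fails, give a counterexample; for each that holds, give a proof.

Forward direction. This fails: s = 5 gives 5 ≡ 5 (mod 20) but 5 ≡ 0 (mod 5), so the conjunction on the right does not hold.

Converse. This fails: s = 7 satisfies both congruences on the right (7 ≡ 2 mod 5 and 7 ≡ 3 mod 4) yet 7 ≡ 7 (mod 20), not 5.

Neither direction holds.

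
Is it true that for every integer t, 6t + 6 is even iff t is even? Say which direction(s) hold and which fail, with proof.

(⟹) This fails: take t = 3. Then 6t + 6 = 24, which is even, yet t = 3 is odd, not even.

(⟸) Suppose t is even. Since 6 is even, 6t is even for every t, so 6t + 6 has the same parity as 6, which is even. Hence 6t + 6 is even.

Not equivalent: only (⇐) holds.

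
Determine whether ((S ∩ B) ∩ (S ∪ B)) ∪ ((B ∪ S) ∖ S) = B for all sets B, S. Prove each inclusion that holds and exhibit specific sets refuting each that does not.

Both inclusions hold.

(⟹) Let x ∈ ((S ∩ B) ∩ (S ∪ B)) ∪ ((B ∪ S) ∖ S). Then either x ∈ B and x ∉ S; or x ∈ B ∩ S. In each case x ∈ B, so ((S ∩ B) ∩ (S ∪ B)) ∪ ((B ∪ S) ∖ S) ⊆ B.

(⟸) Let x ∈ B. Then either x ∈ B and x ∉ S; or x ∈ B ∩ S. In each case x ∈ ((S ∩ B) ∩ (S ∪ B)) ∪ ((B ∪ S) ∖ S), so B ⊆ ((S ∩ B) ∩ (S ∪ B)) ∪ ((B ∪ S) ∖ S).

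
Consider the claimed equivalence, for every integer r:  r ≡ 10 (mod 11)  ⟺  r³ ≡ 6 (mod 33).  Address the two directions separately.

Neither direction holds.

(⇒) This fails: take r = 10. Then 10 ≡ 10 (mod 11), but 10³ = 1000 ≡ 10 (mod 33), not 6.

(⇐) This fails: take r = 30. Then 30³ = 27000 ≡ 6 (mod 33), yet 30 ≡ 8 (mod 11), not 10.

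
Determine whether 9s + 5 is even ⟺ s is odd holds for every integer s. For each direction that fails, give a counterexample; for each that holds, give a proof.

Both directions hold.

Converse. Suppose s is odd; write s = 2j + 1. Then 9s + 5 = 9·(2j + 1) + 5 = 2·9j + 14, which is even.

Forward direction. Suppose 9s + 5 is even. Since 9 is odd, 9s and s have the same parity, so 9s + 5 ≡ s + 5 (mod 2). As 5 is odd, 9s + 5 is even exactly when s is odd. Thus s is odd.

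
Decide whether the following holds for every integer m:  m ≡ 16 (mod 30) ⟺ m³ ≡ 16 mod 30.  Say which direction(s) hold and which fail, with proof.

(→) Suppose m ≡ 16 (mod 30). Write m = 30j + 16. Then (30j + 16)³ = 27000j³ + 43200j² + 23040j + 4096 = 30(900j³ + 1440j² + 768j + 136) + 16, so m³ ≡ 16 (mod 30).

(←) Conversely, suppose m³ ≡ 16 (mod 30). The only residue r in {0, …, 29} with r³ ≡ 16 (mod 30) is r = 16, so m ≡ 16 (mod 30).

Equivalent; both directions hold.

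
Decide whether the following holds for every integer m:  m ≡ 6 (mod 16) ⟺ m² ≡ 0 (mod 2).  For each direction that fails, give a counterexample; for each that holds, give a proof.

(→) Suppose m ≡ 6 (mod 16). Then m² ≡ 6² = 36 (mod 16), and since 2 ∣ 16, also m² ≡ 0 (mod 2).

(←) This fails: take m = 0. Then 0² = 0 ≡ 0 (mod 2), yet 0 ≡ 0 (mod 16), not 6.

Only the forward direction holds.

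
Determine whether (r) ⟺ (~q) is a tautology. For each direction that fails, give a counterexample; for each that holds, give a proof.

[⇒] This fails. Under r = T, q = T, the left side is true but the right side is false.

[⇐] This fails. Under r = F, q = F, the left side is false but the right side is true.

Neither implication holds.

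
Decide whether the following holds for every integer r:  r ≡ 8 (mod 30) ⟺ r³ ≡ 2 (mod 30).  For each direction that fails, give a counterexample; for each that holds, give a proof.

(⟹) Suppose r ≡ 8 (mod 30). Write r = 30j + 8. Then (30j + 8)³ = 27000j³ + 21600j² + 5760j + 512 = 30(900j³ + 720j² + 192j + 17) + 2, so r³ ≡ 2 (mod 30).

(⟸) Conversely, suppose r³ ≡ 2 (mod 30). The only residue r in {0, …, 29} with r³ ≡ 2 (mod 30) is r = 8, so r ≡ 8 (mod 30).

Equivalent; both directions hold.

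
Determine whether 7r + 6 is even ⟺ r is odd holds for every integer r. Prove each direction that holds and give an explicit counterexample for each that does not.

Neither implication holds.

Forward direction. This fails: r = 4 gives 7r + 6 = 34, which is even, but 4 is even, not odd.

Converse. This also fails: r = 3 is odd, but 7r + 6 = 27 is odd, not even.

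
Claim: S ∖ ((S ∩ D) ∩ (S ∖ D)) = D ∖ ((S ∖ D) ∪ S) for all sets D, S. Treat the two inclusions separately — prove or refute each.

Both inclusions fail.

Forward inclusion. This inclusion fails. Take D = ∅, S = {1}; then 1 ∈ S ∖ ((S ∩ D) ∩ (S ∖ D)) but 1 ∉ D ∖ ((S ∖ D) ∪ S).

Reverse inclusion. This inclusion fails. Take D = {1}, S = ∅; then 1 ∈ D ∖ ((S ∖ D) ∪ S) but 1 ∉ S ∖ ((S ∩ D) ∩ (S ∖ D)).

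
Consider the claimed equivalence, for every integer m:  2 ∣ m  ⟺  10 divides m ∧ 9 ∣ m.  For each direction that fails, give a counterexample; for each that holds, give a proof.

Not equivalent: only (⇐) holds.

(⇐) Suppose 10 ∣ m and 9 ∣ m. Any common multiple of 10 and 9 is a multiple of their lcm; here gcd(10, 9) = 1, so lcm(10, 9) = 10·9 = 90, so 90 ∣ m. Since 2 ∣ 90, it follows that 2 ∣ m.

(⇒) This fails: take m = 2. Certainly 2 ∣ 2, but 10 ∤ 2.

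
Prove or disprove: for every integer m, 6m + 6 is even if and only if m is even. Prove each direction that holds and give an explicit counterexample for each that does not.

(⟸) Suppose m is even. Since 6 is even, 6m is even for every m, so 6m + 6 has the same parity as 6, which is even. Hence 6m + 6 is even.

(⟹) This fails: take m = 3. Then 6m + 6 = 24, which is even, yet m = 3 is odd, not even.

Only the reverse direction holds.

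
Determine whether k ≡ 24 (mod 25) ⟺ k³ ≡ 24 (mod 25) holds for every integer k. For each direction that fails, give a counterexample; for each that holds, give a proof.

The biconditional holds.

[⇒] Suppose k ≡ 24 (mod 25). Write k = 25j + 24. Then (25j + 24)³ = 15625j³ + 45000j² + 43200j + 13824 = 25(625j³ + 1800j² + 1728j + 552) + 24, so k³ ≡ 24 (mod 25).

[⇐] Conversely, suppose k³ ≡ 24 (mod 25). The only residue r in {0, …, 24} with r³ ≡ 24 (mod 25) is r = 24, so k ≡ 24 (mod 25).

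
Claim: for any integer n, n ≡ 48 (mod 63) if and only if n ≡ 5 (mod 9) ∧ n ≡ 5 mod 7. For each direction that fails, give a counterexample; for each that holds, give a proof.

(→) This fails: n = 48 gives 48 ≡ 48 (mod 63) but 48 ≡ 3 (mod 9), so the conjunction on the right does not hold.

(←) This fails: n = 5 satisfies both congruences on the right (5 ≡ 5 mod 9 and 5 ≡ 5 mod 7) yet 5 ≡ 5 (mod 63), not 48.

(⇒) fails and (⇐) fails.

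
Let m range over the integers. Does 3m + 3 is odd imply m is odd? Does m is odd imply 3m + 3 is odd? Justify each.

Forward direction. This fails: m = 2 gives 3m + 3 = 9, which is odd, but 2 is even, not odd.

Converse. This also fails: m = 1 is odd, but 3m + 3 = 6 is even, not odd.

(⇒) fails and (⇐) fails.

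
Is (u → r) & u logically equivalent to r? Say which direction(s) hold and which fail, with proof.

(⇒) Assume the antecedent. If r is true, r reduces to true regardless of the other variables. If r is false, the antecedent cannot hold. Either way r holds.

(⇐) This fails. Under r = T, u = F, the left side is false but the right side is true.

Only the forward implication holds.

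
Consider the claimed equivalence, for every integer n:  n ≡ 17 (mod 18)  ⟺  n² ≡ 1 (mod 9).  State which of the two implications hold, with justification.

(→) Suppose n ≡ 17 (mod 18). Then n² ≡ 17² = 289 (mod 18), and since 9 ∣ 18, also n² ≡ 1 (mod 9).

(←) This fails: take n = 1. Then 1² = 1 ≡ 1 (mod 9), yet 1 ≡ 1 (mod 18), not 17.

The forward direction holds; the converse fails.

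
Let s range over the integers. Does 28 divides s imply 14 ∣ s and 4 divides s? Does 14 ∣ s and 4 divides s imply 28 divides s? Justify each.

(⟹) If 28 ∣ s, write s = 28q. Since 28 = 2·14, s = 14·(2q), so 14 ∣ s; and since 28 = 7·4, s = 4·(7q), so 4 ∣ s.

(⟸) Suppose 14 ∣ s and 4 ∣ s. Any common multiple of 14 and 4 is a multiple of their lcm; here lcm(14, 4) = 14·4/gcd(14, 4) = 56/2 = 28, so 28 ∣ s.

Equivalent; both directions hold.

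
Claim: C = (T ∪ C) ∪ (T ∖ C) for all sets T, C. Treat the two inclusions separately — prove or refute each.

(⟸) This inclusion fails. Take T = {1}, C = ∅; then 1 ∈ (T ∪ C) ∪ (T ∖ C) but 1 ∉ C.

(⟹) Let x ∈ C. Then either x ∈ C and x ∉ T; or x ∈ T ∩ C. In each case x ∈ (T ∪ C) ∪ (T ∖ C), so C ⊆ (T ∪ C) ∪ (T ∖ C).

Only the forward inclusion holds.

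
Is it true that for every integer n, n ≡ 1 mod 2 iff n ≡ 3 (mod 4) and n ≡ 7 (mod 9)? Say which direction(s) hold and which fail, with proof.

Forward direction. This fails: n = 1 gives 1 ≡ 1 (mod 2) but 1 ≡ 1 (mod 4), so the conjunction on the right does not hold.

Converse. If n ≡ 3 (mod 4) and n ≡ 7 (mod 9), then by the Chinese remainder theorem n ≡ 7 (mod 36). Since 7 ≡ 1 (mod 2) and 2 ∣ 36, we get n ≡ 1 (mod 2).

(⇒) fails; (⇐) holds.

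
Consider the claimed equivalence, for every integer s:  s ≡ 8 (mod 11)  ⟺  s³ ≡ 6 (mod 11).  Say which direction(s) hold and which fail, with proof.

Both directions hold.

Forward direction. Suppose s ≡ 8 (mod 11). Write s = 11j + 8. Then (11j + 8)³ = 1331j³ + 2904j² + 2112j + 512 = 11(121j³ + 264j² + 192j + 46) + 6, so s³ ≡ 6 (mod 11).

Converse. Suppose s³ ≡ 6 (mod 11). The only residue r in {0, …, 10} with r³ ≡ 6 (mod 11) is r = 8, so s ≡ 8 (mod 11).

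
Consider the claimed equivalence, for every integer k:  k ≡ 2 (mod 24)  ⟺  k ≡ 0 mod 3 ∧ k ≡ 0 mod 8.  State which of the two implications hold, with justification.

Both directions fail.

(→) This fails: k = 2 gives 2 ≡ 2 (mod 24) but 2 ≡ 2 (mod 3), so the conjunction on the right does not hold.

(←) This fails: k = 0 satisfies both congruences on the right (0 ≡ 0 mod 3 and 0 ≡ 0 mod 8) yet 0 ≡ 0 (mod 24), not 2.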